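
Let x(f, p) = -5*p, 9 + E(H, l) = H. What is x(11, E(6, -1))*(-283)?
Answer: -4245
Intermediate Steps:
E(H, l) = -9 + H
x(11, E(6, -1))*(-283) = -5*(-9 + 6)*(-283) = -5*(-3)*(-283) = 15*(-283) = -4245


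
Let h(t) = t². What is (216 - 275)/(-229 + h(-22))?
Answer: -59/255 ≈ -0.23137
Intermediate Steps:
(216 - 275)/(-229 + h(-22)) = (216 - 275)/(-229 + (-22)²) = -59/(-229 + 484) = -59/255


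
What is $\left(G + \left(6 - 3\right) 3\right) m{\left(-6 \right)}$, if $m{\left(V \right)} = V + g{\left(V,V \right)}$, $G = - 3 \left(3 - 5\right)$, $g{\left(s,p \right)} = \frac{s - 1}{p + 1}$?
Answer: $-69$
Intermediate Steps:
$g{\left(s,p \right)} = \frac{-1 + s}{1 + p}$
$G = 6$ ($G = \left(-3\right) \left(-2\right) = 6$)
$m{\left(V \right)} = V + \frac{-1 + V}{1 + V}$
$\left(G + \left(6 - 3\right) 3\right) m{\left(-6 \right)} = \left(6 + \left(6 - 3\right) 3\right) \frac{-1 - 6 - 6 \left(1 - 6\right)}{1 - 6} = \left(6 + 3 \cdot 3\right) \frac{-1 - 6 - -30}{-5} = \left(6 + 9\right) \left(- \frac{-1 - 6 + 30}{5}\right) = 15 \left(\left(- \frac{1}{5}\right) 23\right) = 15 \left(- \frac{23}{5}\right) = -69$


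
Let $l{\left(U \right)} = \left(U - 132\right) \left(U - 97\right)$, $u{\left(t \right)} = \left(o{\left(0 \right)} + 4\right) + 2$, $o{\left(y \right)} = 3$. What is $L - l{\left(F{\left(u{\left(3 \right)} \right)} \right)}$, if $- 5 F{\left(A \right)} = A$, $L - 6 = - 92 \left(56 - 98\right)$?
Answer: $- \frac{233736}{25} \approx -9349.4$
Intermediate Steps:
$L = 3870$ ($L = 6 - 92 \left(56 - 98\right) = 6 - -3864 = 6 + 3864 = 3870$)
$u{\left(t \right)} = 9$ ($u{\left(t \right)} = \left(3 + 4\right) + 2 = 7 + 2 = 9$)
$F{\left(A \right)} = - \frac{A}{5}$
$l{\left(U \right)} = \left(-132 + U\right) \left(-97 + U\right)$
$L - l{\left(F{\left(u{\left(3 \right)} \right)} \right)} = 3870 - \left(12804 + \left(\left(- \frac{1}{5}\right) 9\right)^{2} - 229 \left(\left(- \frac{1}{5}\right) 9\right)\right) = 3870 - \left(12804 + \left(- \frac{9}{5}\right)^{2} - - \frac{2061}{5}\right) = 3870 - \left(12804 + \frac{81}{25} + \frac{2061}{5}\right) = 3870 - \frac{330486}{25} = - \frac{233736}{25}$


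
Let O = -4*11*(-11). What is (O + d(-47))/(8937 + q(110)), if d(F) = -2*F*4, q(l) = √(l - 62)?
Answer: 2561940/26623307 - 3440*√3/79869921 ≈ 0.096155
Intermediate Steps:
q(l) = √(-62 + l)
d(F) = -8*F
O = 484 (O = -44*(-11) = 484)
(O + d(-47))/(8937 + q(110)) = (484 - 8*(-47))/(8937 + √(-62 + 110)) = (484 + 376)/(8937 + √48) = 860/(8937 + 4*√3)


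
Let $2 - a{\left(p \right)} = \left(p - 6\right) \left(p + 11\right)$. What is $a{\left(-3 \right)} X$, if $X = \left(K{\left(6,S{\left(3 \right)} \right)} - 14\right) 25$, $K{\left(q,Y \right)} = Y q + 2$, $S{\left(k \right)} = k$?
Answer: $11100$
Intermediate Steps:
$a{\left(p \right)} = 2 - \left(-6 + p\right) \left(11 + p\right)$ ($a{\left(p \right)} = 2 - \left(p - 6\right) \left(p + 11\right) = 2 - \left(-6 + p\right) \left(11 + p\right)$)
$K{\left(q,Y \right)} = 2 + Y q$
$X = 150$ ($X = \left(\left(2 + 3 \cdot 6\right) - 14\right) 25 = \left(\left(2 + 18\right) - 14\right) 25 = \left(20 - 14\right) 25 = 6 \cdot 25 = 150$)
$a{\left(-3 \right)} X = \left(68 - \left(-3\right)^{2} - -15\right) 150 = \left(68 - 9 + 15\right) 150 = 74 \cdot 150 = 11100$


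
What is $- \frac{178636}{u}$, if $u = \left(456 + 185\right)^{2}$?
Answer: $- \frac{178636}{410881} \approx -0.43476$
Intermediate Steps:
$u = 410881$ ($u = 641^{2} = 410881$)
$- \frac{178636}{u} = - \frac{178636}{410881}$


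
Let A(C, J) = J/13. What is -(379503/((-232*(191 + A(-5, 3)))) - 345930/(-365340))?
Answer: 26715055315/3511842928 ≈ 7.6071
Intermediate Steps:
A(C, J) = J/13 (A(C, J) = J*(1/13) = J/13)
-(379503/((-232*(191 + A(-5, 3)))) - 345930/(-365340)) = -(379503/((-232*(191 + (1/13)*3))) - 345930/(-365340)) = -(379503/((-232*(191 + 3/13))) - 345930*(-1/365340)) = -(379503/((-232*2486/13)) + 11531/12178) = -(379503/(-576752/13) + 11531/12178) = -(379503*(-13/576752) + 11531/12178) = -(-4933539/576752 + 11531/12178) = -1*(-26715055315/3511842928) = 26715055315/3511842928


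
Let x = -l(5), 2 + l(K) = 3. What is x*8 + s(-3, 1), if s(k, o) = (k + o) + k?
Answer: -13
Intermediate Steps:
l(K) = 1 (l(K) = -2 + 3 = 1)
x = -1 (x = -1*1 = -1)
s(k, o) = o + 2*k
x*8 + s(-3, 1) = -1*8 + (1 + 2*(-3)) = -8 + (1 - 6) = -8 - 5 = -13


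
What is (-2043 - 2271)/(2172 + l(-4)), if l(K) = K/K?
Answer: -4314/2173 ≈ -1.9853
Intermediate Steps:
l(K) = 1
(-2043 - 2271)/(2172 + l(-4)) = (-2043 - 2271)/(2172 + 1) = -4314/2173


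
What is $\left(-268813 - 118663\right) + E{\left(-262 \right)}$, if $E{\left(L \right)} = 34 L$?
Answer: $-396384$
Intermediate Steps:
$\left(-268813 - 118663\right) + E{\left(-262 \right)} = \left(-268813 - 118663\right) + 34 \left(-262\right) = -387476 - 8908 = -396384$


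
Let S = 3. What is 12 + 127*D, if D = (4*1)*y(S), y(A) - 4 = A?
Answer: 3568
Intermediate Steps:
y(A) = 4 + A
D = 28 (D = (4*1)*(4 + 3) = 4*7 = 28)
12 + 127*D = 12 + 127*28 = 12 + 3556 = 3568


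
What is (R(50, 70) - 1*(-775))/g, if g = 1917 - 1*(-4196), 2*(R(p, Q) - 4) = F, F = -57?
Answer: 1501/12226 ≈ 0.12277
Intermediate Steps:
R(p, Q) = -49/2 (R(p, Q) = 4 + (1/2)*(-57) = 4 - 57/2 = -49/2)
g = 6113 (g = 1917 + 4196 = 6113)
(R(50, 70) - 1*(-775))/g = (-49/2 - 1*(-775))/6113 = (-49/2 + 775)*(1/6113) = (1501/2)*(1/6113) = 1501/12226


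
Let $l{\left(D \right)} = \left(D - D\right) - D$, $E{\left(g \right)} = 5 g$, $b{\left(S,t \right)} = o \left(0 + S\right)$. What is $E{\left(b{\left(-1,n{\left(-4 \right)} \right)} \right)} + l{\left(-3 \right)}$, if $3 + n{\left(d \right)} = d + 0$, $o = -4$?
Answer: $23$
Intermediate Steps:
$n{\left(d \right)} = -3 + d$ ($n{\left(d \right)} = -3 + \left(d + 0\right) = -3 + d$)
$b{\left(S,t \right)} = - 4 S$ ($b{\left(S,t \right)} = - 4 \left(0 + S\right) = - 4 S$)
$l{\left(D \right)} = - D$ ($l{\left(D \right)} = 0 - D = - D$)
$E{\left(b{\left(-1,n{\left(-4 \right)} \right)} \right)} + l{\left(-3 \right)} = 5 \left(\left(-4\right) \left(-1\right)\right) - -3 = 5 \cdot 4 + 3 = 20 + 3 = 23$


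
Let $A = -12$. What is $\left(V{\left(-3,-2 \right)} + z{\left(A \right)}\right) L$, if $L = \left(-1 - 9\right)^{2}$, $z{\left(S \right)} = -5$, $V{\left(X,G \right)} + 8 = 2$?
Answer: $-1100$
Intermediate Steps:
$V{\left(X,G \right)} = -6$ ($V{\left(X,G \right)} = -8 + 2 = -6$)
$L = 100$ ($L = \left(-1 - 9\right)^{2} = \left(-10\right)^{2} = 100$)
$\left(V{\left(-3,-2 \right)} + z{\left(A \right)}\right) L = \left(-6 - 5\right) 100 = \left(-11\right) 100 = -1100$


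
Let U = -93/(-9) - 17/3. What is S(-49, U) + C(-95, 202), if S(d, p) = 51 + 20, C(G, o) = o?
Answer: 273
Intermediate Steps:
U = 14/3 (U = -93*(-1/9) - 17*1/3 = 31/3 - 17/3 = 14/3 ≈ 4.6667)
S(d, p) = 71
S(-49, U) + C(-95, 202) = 71 + 202 = 273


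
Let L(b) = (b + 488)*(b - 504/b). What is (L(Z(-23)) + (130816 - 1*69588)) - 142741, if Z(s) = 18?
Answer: -86573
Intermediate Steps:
L(b) = (488 + b)*(b - 504/b)
(L(Z(-23)) + (130816 - 1*69588)) - 142741 = ((-504 + 18² - 245952/18 + 488*18) + (130816 - 1*69588)) - 142741 = ((-504 + 324 - 245952*1/18 + 8784) + (130816 - 69588)) - 142741 = ((-504 + 324 - 13664 + 8784) + 61228) - 142741 = (-5060 + 61228) - 142741 = 56168 - 142741 = -86573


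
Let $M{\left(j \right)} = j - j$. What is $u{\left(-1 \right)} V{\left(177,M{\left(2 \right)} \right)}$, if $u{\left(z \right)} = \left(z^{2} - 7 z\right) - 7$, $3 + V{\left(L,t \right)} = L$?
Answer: $174$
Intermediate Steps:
$M{\left(j \right)} = 0$
$V{\left(L,t \right)} = -3 + L$
$u{\left(z \right)} = -7 + z^{2} - 7 z$
$u{\left(-1 \right)} V{\left(177,M{\left(2 \right)} \right)} = \left(-7 + \left(-1\right)^{2} - -7\right) \left(-3 + 177\right) = \left(-7 + 1 + 7\right) 174 = 1 \cdot 174 = 174$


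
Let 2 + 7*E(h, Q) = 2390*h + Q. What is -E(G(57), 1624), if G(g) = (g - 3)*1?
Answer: -130682/7 ≈ -18669.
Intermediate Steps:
G(g) = -3 + g (G(g) = (-3 + g)*1 = -3 + g)
E(h, Q) = -2/7 + Q/7 + 2390*h/7 (E(h, Q) = -2/7 + (2390*h + Q)/7 = -2/7 + (Q + 2390*h)/7 = -2/7 + (Q/7 + 2390*h/7) = -2/7 + Q/7 + 2390*h/7)
-E(G(57), 1624) = -(-2/7 + (1/7)*1624 + 2390*(-3 + 57)/7) = -(-2/7 + 232 + (2390/7)*54) = -(-2/7 + 232 + 129060/7) = -1*130682/7 = -130682/7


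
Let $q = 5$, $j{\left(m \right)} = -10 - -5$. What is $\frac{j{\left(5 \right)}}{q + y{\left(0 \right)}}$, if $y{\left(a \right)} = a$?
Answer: $-1$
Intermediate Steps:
$j{\left(m \right)} = -5$ ($j{\left(m \right)} = -10 + 5 = -5$)
$\frac{j{\left(5 \right)}}{q + y{\left(0 \right)}} = \frac{1}{5 + 0} \left(-5\right) = \frac{1}{5} \left(-5\right) = -1$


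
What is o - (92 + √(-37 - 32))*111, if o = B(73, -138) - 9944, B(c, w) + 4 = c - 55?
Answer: -20142 - 111*I*√69 ≈ -20142.0 - 922.04*I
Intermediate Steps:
B(c, w) = -59 + c (B(c, w) = -4 + (c - 55) = -4 + (-55 + c) = -59 + c)
o = -9930 (o = (-59 + 73) - 9944 = 14 - 9944 = -9930)
o - (92 + √(-37 - 32))*111 = -9930 - (92 + √(-37 - 32))*111 = -9930 - (92 + √(-69))*111 = -9930 - (92 + I*√69)*111 = -9930 - (10212 + 111*I*√69) = -9930 + (-10212 - 111*I*√69) = -20142 - 111*I*√69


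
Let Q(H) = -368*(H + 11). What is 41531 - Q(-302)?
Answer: -65557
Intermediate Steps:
Q(H) = -4048 - 368*H (Q(H) = -368*(11 + H) = -4048 - 368*H)
41531 - Q(-302) = 41531 - (-4048 - 368*(-302)) = 41531 - (-4048 + 111136) = 41531 - 1*107088 = 41531 - 107088 = -65557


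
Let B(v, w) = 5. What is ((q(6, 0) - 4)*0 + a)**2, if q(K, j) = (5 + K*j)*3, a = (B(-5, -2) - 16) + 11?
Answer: 0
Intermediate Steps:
a = 0 (a = (5 - 16) + 11 = -11 + 11 = 0)
q(K, j) = 15 + 3*K*j
((q(6, 0) - 4)*0 + a)**2 = (((15 + 3*6*0) - 4)*0 + 0)**2 = (((15 + 0) - 4)*0 + 0)**2 = ((15 - 4)*0 + 0)**2 = (11*0 + 0)**2 = (0 + 0)**2 = 0**2 = 0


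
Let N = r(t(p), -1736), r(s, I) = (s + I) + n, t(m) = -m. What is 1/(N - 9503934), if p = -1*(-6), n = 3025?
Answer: -1/9502651 ≈ -1.0523e-7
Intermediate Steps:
p = 6
r(s, I) = 3025 + I + s (r(s, I) = (s + I) + 3025 = (I + s) + 3025 = 3025 + I + s)
N = 1283 (N = 3025 - 1736 - 1*6 = 3025 - 1736 - 6 = 1283)
1/(N - 9503934) = 1/(1283 - 9503934) = 1/(-9502651) = -1/9502651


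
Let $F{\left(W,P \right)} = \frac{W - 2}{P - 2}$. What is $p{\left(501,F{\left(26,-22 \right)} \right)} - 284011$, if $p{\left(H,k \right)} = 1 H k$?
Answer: $-284512$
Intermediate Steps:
$F{\left(W,P \right)} = \frac{-2 + W}{-2 + P}$
$p{\left(H,k \right)} = H k$
$p{\left(501,F{\left(26,-22 \right)} \right)} - 284011 = 501 \frac{-2 + 26}{-2 - 22} - 284011 = 501 \frac{1}{-24} \cdot 24 - 284011 = 501 \left(\left(- \frac{1}{24}\right) 24\right) - 284011 = 501 \left(-1\right) - 284011 = -501 - 284011 = -284512$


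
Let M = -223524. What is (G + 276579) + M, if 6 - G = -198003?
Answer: 251064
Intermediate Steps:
G = 198009 (G = 6 - 1*(-198003) = 6 + 198003 = 198009)
(G + 276579) + M = (198009 + 276579) - 223524 = 474588 - 223524 = 251064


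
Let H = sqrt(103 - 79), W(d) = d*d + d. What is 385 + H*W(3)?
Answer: 385 + 24*sqrt(6) ≈ 443.79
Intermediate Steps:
W(d) = d + d**2 (W(d) = d**2 + d = d + d**2)
H = 2*sqrt(6) (H = sqrt(24) = 2*sqrt(6) ≈ 4.8990)
385 + H*W(3) = 385 + (2*sqrt(6))*(3*(1 + 3)) = 385 + (2*sqrt(6))*(3*4) = 385 + (2*sqrt(6))*12 = 385 + 24*sqrt(6)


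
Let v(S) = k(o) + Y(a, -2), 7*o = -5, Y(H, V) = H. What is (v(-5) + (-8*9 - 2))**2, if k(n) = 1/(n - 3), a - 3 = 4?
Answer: 3059001/676 ≈ 4525.1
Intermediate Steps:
a = 7 (a = 3 + 4 = 7)
o = -5/7 (o = (1/7)*(-5) = -5/7 ≈ -0.71429)
k(n) = 1/(-3 + n)
v(S) = 175/26 (v(S) = 1/(-3 - 5/7) + 7 = 1/(-26/7) + 7 = -7/26 + 7 = 175/26)
(v(-5) + (-8*9 - 2))**2 = (175/26 + (-8*9 - 2))**2 = (175/26 + (-72 - 2))**2 = (175/26 - 74)**2 = (-1749/26)**2 = 3059001/676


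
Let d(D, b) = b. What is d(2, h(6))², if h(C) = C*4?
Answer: 576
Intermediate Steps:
h(C) = 4*C
d(2, h(6))² = (4*6)² = 24² = 576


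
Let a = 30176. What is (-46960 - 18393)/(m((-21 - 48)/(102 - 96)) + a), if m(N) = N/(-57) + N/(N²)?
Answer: -171355566/79121773 ≈ -2.1657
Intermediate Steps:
m(N) = 1/N - N/57 (m(N) = N*(-1/57) + N/N² = -N/57 + 1/N = 1/N - N/57)
(-46960 - 18393)/(m((-21 - 48)/(102 - 96)) + a) = (-46960 - 18393)/((1/((-21 - 48)/(102 - 96)) - (-21 - 48)/(57*(102 - 96))) + 30176) = -65353/((1/(-69/6) - (-23)/(19*6)) + 30176) = -65353/((1/(-69*⅙) - (-23)/(19*6)) + 30176) = -65353/((1/(-23/2) - 1/57*(-23/2)) + 30176) = -65353/((-2/23 + 23/114) + 30176) = -65353/(301/2622 + 30176) = -65353/79121773/2622 = -65353*2622/79121773 = -171355566/79121773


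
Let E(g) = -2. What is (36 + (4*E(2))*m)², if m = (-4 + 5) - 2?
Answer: 1936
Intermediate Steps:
m = -1 (m = 1 - 2 = -1)
(36 + (4*E(2))*m)² = (36 + (4*(-2))*(-1))² = (36 - 8*(-1))² = (36 + 8)² = 44² = 1936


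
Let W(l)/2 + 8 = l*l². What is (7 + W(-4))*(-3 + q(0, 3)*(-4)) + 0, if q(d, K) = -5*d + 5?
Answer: 3151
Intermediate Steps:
W(l) = -16 + 2*l³ (W(l) = -16 + 2*(l*l²) = -16 + 2*l³)
q(d, K) = 5 - 5*d
(7 + W(-4))*(-3 + q(0, 3)*(-4)) + 0 = (7 + (-16 + 2*(-4)³))*(-3 + (5 - 5*0)*(-4)) + 0 = (7 + (-16 + 2*(-64)))*(-3 + (5 + 0)*(-4)) + 0 = (7 + (-16 - 128))*(-3 + 5*(-4)) + 0 = (7 - 144)*(-3 - 20) + 0 = -137*(-23) + 0 = 3151 + 0 = 3151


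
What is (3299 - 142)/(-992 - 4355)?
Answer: -3157/5347 ≈ -0.59042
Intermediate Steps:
(3299 - 142)/(-992 - 4355) = 3157/(-5347) = 3157*(-1/5347) = -3157/5347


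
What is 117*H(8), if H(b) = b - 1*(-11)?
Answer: 2223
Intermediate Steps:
H(b) = 11 + b (H(b) = b + 11 = 11 + b)
117*H(8) = 117*(11 + 8) = 117*19 = 2223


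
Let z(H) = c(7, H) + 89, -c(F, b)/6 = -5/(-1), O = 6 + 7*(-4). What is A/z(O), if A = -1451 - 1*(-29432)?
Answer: 27981/59 ≈ 474.25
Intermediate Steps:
O = -22 (O = 6 - 28 = -22)
c(F, b) = -30 (c(F, b) = -(-30)/(-1) = -(-30)*(-1) = -6*5 = -30)
A = 27981 (A = -1451 + 29432 = 27981)
z(H) = 59 (z(H) = -30 + 89 = 59)
A/z(O) = 27981/59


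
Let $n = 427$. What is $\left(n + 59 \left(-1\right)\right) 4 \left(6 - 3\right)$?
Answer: $4416$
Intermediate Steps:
$\left(n + 59 \left(-1\right)\right) 4 \left(6 - 3\right) = \left(427 + 59 \left(-1\right)\right) 4 \left(6 - 3\right) = \left(427 - 59\right) 4 \cdot 3 = 368 \cdot 12 = 4416$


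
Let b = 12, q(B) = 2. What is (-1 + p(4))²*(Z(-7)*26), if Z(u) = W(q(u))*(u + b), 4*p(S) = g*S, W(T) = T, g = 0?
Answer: 260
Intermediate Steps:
p(S) = 0 (p(S) = (0*S)/4 = (¼)*0 = 0)
Z(u) = 24 + 2*u (Z(u) = 2*(u + 12) = 2*(12 + u) = 24 + 2*u)
(-1 + p(4))²*(Z(-7)*26) = (-1 + 0)²*((24 + 2*(-7))*26) = (-1)²*((24 - 14)*26) = 1*(10*26) = 1*260 = 260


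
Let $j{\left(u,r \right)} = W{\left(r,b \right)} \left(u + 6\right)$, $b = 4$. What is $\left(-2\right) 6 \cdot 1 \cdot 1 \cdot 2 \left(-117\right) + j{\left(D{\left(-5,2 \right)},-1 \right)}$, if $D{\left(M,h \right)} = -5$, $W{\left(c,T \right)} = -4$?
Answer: $2804$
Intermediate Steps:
$j{\left(u,r \right)} = -24 - 4 u$ ($j{\left(u,r \right)} = - 4 \left(u + 6\right) = - 4 \left(6 + u\right) = -24 - 4 u$)
$\left(-2\right) 6 \cdot 1 \cdot 1 \cdot 2 \left(-117\right) + j{\left(D{\left(-5,2 \right)},-1 \right)} = \left(-2\right) 6 \cdot 1 \cdot 1 \cdot 2 \left(-117\right) - 4 = \left(-12\right) 1 \cdot 1 \cdot 2 \left(-117\right) + \left(-24 + 20\right) = \left(-12\right) 1 \cdot 2 \left(-117\right) - 4 = \left(-12\right) 2 \left(-117\right) - 4 = \left(-24\right) \left(-117\right) - 4 = 2808 - 4 = 2804$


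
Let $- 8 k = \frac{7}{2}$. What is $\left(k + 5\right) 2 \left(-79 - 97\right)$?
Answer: $-1606$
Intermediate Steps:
$k = - \frac{7}{16}$ ($k = - \frac{7 \cdot \frac{1}{2}}{8} = \left(- \frac{1}{8}\right) \frac{7}{2} = - \frac{7}{16} \approx -0.4375$)
$\left(k + 5\right) 2 \left(-79 - 97\right) = \left(- \frac{7}{16} + 5\right) 2 \left(-79 - 97\right) = \frac{73}{16} \cdot 2 \left(-176\right) = \frac{73}{8} \left(-176\right) = -1606$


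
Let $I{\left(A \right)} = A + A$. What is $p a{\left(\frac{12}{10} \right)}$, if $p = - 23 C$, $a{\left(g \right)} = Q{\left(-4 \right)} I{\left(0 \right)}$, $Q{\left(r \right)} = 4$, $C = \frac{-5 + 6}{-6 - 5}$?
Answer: $0$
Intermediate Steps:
$C = - \frac{1}{11}$ ($C = 1 \frac{1}{-11} = 1 \left(- \frac{1}{11}\right) = - \frac{1}{11} \approx -0.090909$)
$I{\left(A \right)} = 2 A$
$a{\left(g \right)} = 0$ ($a{\left(g \right)} = 4 \cdot 2 \cdot 0 = 4 \cdot 0 = 0$)
$p = \frac{23}{11}$ ($p = \left(-23\right) \left(- \frac{1}{11}\right) = \frac{23}{11} \approx 2.0909$)
$p a{\left(\frac{12}{10} \right)} = \frac{23}{11} \cdot 0 = 0$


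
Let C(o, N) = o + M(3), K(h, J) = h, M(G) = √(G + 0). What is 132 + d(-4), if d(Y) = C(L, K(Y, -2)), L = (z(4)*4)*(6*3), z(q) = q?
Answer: 420 + √3 ≈ 421.73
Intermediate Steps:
M(G) = √G
L = 288 (L = (4*4)*(6*3) = 16*18 = 288)
C(o, N) = o + √3
d(Y) = 288 + √3
132 + d(-4) = 132 + (288 + √3) = 420 + √3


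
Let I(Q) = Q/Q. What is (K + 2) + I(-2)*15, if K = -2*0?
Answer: 17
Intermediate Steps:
I(Q) = 1
K = 0
(K + 2) + I(-2)*15 = (0 + 2) + 1*15 = 2 + 15 = 17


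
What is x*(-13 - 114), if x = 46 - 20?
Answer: -3302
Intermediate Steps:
x = 26
x*(-13 - 114) = 26*(-13 - 114) = 26*(-127) = -3302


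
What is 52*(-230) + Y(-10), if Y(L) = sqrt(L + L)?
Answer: -11960 + 2*I*sqrt(5) ≈ -11960.0 + 4.4721*I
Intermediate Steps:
Y(L) = sqrt(2)*sqrt(L) (Y(L) = sqrt(2*L) = sqrt(2)*sqrt(L))
52*(-230) + Y(-10) = 52*(-230) + sqrt(2)*sqrt(-10) = -11960 + sqrt(2)*(I*sqrt(10)) = -11960 + 2*I*sqrt(5)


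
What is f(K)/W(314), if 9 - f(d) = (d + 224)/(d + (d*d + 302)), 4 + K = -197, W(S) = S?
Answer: 364495/12717628 ≈ 0.028661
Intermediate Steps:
K = -201 (K = -4 - 197 = -201)
f(d) = 9 - (224 + d)/(302 + d + d**2) (f(d) = 9 - (d + 224)/(d + (d*d + 302)) = 9 - (224 + d)/(d + (d**2 + 302)) = 9 - (224 + d)/(d + (302 + d**2)) = 9 - (224 + d)/(302 + d + d**2))
f(K)/W(314) = ((2494 + 8*(-201) + 9*(-201)**2)/(302 - 201 + (-201)**2))/314 = ((2494 - 1608 + 9*40401)/(302 - 201 + 40401))*(1/314) = ((2494 - 1608 + 363609)/40502)*(1/314) = ((1/40502)*364495)*(1/314) = (364495/40502)*(1/314) = 364495/12717628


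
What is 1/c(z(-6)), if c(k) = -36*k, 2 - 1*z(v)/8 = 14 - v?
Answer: 1/5184 ≈ 0.00019290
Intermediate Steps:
z(v) = -96 + 8*v (z(v) = 16 - 8*(14 - v) = 16 + (-112 + 8*v) = -96 + 8*v)
1/c(z(-6)) = 1/(-36*(-96 + 8*(-6))) = 1/(-36*(-96 - 48)) = 1/(-36*(-144)) = 1/5184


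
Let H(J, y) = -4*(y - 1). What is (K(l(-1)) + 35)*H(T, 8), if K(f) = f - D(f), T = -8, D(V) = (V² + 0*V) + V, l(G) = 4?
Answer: -532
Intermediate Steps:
D(V) = V + V² (D(V) = (V² + 0) + V = V² + V = V + V²)
H(J, y) = 4 - 4*y (H(J, y) = -4*(-1 + y) = 4 - 4*y)
K(f) = f - f*(1 + f)
(K(l(-1)) + 35)*H(T, 8) = (-1*4² + 35)*(4 - 4*8) = (-1*16 + 35)*(4 - 32) = (-16 + 35)*(-28) = 19*(-28) = -532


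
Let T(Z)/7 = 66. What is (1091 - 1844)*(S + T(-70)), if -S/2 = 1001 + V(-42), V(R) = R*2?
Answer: 1033116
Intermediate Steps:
T(Z) = 462 (T(Z) = 7*66 = 462)
V(R) = 2*R
S = -1834 (S = -2*(1001 + 2*(-42)) = -2*(1001 - 84) = -2*917 = -1834)
(1091 - 1844)*(S + T(-70)) = (1091 - 1844)*(-1834 + 462) = -753*(-1372) = 1033116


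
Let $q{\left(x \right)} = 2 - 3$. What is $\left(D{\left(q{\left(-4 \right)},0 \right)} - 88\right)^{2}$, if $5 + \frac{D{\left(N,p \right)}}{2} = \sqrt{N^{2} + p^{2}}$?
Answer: $9216$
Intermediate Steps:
$q{\left(x \right)} = -1$
$D{\left(N,p \right)} = -10 + 2 \sqrt{N^{2} + p^{2}}$
$\left(D{\left(q{\left(-4 \right)},0 \right)} - 88\right)^{2} = \left(\left(-10 + 2 \sqrt{\left(-1\right)^{2} + 0^{2}}\right) - 88\right)^{2} = \left(\left(-10 + 2 \sqrt{1 + 0}\right) - 88\right)^{2} = \left(\left(-10 + 2 \sqrt{1}\right) - 88\right)^{2} = \left(\left(-10 + 2 \cdot 1\right) - 88\right)^{2} = \left(\left(-10 + 2\right) - 88\right)^{2} = \left(-8 - 88\right)^{2} = \left(-96\right)^{2} = 9216$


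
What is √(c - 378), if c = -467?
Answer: 13*I*√5 ≈ 29.069*I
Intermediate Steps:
√(c - 378) = √(-467 - 378) = √(-845) = 13*I*√5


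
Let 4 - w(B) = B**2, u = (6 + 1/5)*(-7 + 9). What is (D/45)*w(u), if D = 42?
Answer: -17472/125 ≈ -139.78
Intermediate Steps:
u = 62/5 (u = (6 + 1/5)*2 = (31/5)*2 = 62/5 ≈ 12.400)
w(B) = 4 - B**2
(D/45)*w(u) = (42/45)*(4 - (62/5)**2) = (42*(1/45))*(4 - 1*3844/25) = 14*(4 - 3844/25)/15 = (14/15)*(-3744/25) = -17472/125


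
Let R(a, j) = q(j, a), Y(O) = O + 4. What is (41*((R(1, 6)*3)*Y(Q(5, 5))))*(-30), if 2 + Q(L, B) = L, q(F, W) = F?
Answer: -154980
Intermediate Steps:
Q(L, B) = -2 + L
Y(O) = 4 + O
R(a, j) = j
(41*((R(1, 6)*3)*Y(Q(5, 5))))*(-30) = (41*((6*3)*(4 + (-2 + 5))))*(-30) = (41*(18*(4 + 3)))*(-30) = (41*(18*7))*(-30) = (41*126)*(-30) = 5166*(-30) = -154980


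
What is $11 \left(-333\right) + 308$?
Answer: $-3355$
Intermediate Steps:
$11 \left(-333\right) + 308 = -3663 + 308 = -3355$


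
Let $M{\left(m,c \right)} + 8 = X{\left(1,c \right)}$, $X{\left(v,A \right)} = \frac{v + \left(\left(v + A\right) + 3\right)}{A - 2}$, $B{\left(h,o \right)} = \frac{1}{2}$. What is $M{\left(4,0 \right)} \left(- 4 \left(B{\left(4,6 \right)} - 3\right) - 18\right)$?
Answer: $84$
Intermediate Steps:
$B{\left(h,o \right)} = \frac{1}{2}$
$X{\left(v,A \right)} = \frac{3 + A + 2 v}{-2 + A}$ ($X{\left(v,A \right)} = \frac{v + \left(\left(A + v\right) + 3\right)}{-2 + A} = \frac{v + \left(3 + A + v\right)}{-2 + A} = \frac{3 + A + 2 v}{-2 + A}$)
$M{\left(m,c \right)} = -8 + \frac{5 + c}{-2 + c}$ ($M{\left(m,c \right)} = -8 + \frac{3 + c + 2 \cdot 1}{-2 + c} = -8 + \frac{3 + c + 2}{-2 + c} = -8 + \frac{5 + c}{-2 + c}$)
$M{\left(4,0 \right)} \left(- 4 \left(B{\left(4,6 \right)} - 3\right) - 18\right) = \frac{7 \left(3 - 0\right)}{-2 + 0} \left(- 4 \left(\frac{1}{2} - 3\right) - 18\right) = \frac{7 \left(3 + 0\right)}{-2} \left(- 4 \left(\frac{1}{2} - 3\right) - 18\right) = 7 \left(- \frac{1}{2}\right) 3 \left(\left(-4\right) \left(- \frac{5}{2}\right) - 18\right) = - \frac{21 \left(10 - 18\right)}{2} = \left(- \frac{21}{2}\right) \left(-8\right) = 84$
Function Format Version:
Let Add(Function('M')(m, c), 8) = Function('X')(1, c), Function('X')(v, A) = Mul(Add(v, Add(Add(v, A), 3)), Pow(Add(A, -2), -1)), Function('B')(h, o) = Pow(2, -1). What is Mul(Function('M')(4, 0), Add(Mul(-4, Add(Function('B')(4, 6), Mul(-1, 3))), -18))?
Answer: 84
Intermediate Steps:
Function('B')(h, o) = Rational(1, 2)
Function('X')(v, A) = Mul(Pow(Add(-2, A), -1), Add(3, A, Mul(2, v))) (Function('X')(v, A) = Mul(Add(v, Add(Add(A, v), 3)), Pow(Add(-2, A), -1)) = Mul(Add(v, Add(3, A, v)), Pow(Add(-2, A), -1)) = Mul(Add(3, A, Mul(2, v)), Pow(Add(-2, A), -1)) = Mul(Pow(Add(-2, A), -1), Add(3, A, Mul(2, v))))
Function('M')(m, c) = Add(-8, Mul(Pow(Add(-2, c), -1), Add(5, c))) (Function('M')(m, c) = Add(-8, Mul(Pow(Add(-2, c), -1), Add(3, c, Mul(2, 1)))) = Add(-8, Mul(Pow(Add(-2, c), -1), Add(3, c, 2))) = Add(-8, Mul(Pow(Add(-2, c), -1), Add(5, c))))
Mul(Function('M')(4, 0), Add(Mul(-4, Add(Function('B')(4, 6), Mul(-1, 3))), -18)) = Mul(Mul(7, Pow(Add(-2, 0), -1), Add(3, Mul(-1, 0))), Add(Mul(-4, Add(Rational(1, 2), Mul(-1, 3))), -18)) = Mul(Mul(7, Pow(-2, -1), Add(3, 0)), Add(Mul(-4, Add(Rational(1, 2), -3)), -18)) = Mul(Mul(7, Rational(-1, 2), 3), Add(Mul(-4, Rational(-5, 2)), -18)) = Mul(Rational(-21, 2), Add(10, -18)) = Mul(Rational(-21, 2), -8) = 84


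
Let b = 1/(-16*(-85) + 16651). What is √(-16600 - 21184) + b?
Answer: 1/18011 + 2*I*√9446 ≈ 5.5522e-5 + 194.38*I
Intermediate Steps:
b = 1/18011 (b = 1/(1360 + 16651) = 1/18011 ≈ 5.5522e-5)
√(-16600 - 21184) + b = √(-16600 - 21184) + 1/18011 = √(-37784) + 1/18011 = 2*I*√9446 + 1/18011 = 1/18011 + 2*I*√9446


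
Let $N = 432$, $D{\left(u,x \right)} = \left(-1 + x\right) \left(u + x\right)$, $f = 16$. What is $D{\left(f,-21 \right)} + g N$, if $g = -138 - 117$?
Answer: $-110050$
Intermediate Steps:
$g = -255$ ($g = -138 - 117 = -255$)
$D{\left(f,-21 \right)} + g N = \left(\left(-21\right)^{2} - 16 - -21 + 16 \left(-21\right)\right) - 110160 = \left(441 - 16 + 21 - 336\right) - 110160 = 110 - 110160 = -110050$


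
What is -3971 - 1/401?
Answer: -1592372/401 ≈ -3971.0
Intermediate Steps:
-3971 - 1/401 = -1592372/401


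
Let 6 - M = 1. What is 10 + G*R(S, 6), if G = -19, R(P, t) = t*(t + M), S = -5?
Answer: -1244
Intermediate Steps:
M = 5 (M = 6 - 1*1 = 6 - 1 = 5)
R(P, t) = t*(5 + t) (R(P, t) = t*(t + 5) = t*(5 + t))
10 + G*R(S, 6) = 10 - 114*(5 + 6) = 10 - 114*11 = 10 - 19*66 = 10 - 1254 = -1244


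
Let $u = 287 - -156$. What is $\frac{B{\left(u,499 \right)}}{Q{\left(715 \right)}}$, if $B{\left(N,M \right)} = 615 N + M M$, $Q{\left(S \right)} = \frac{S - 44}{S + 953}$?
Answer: $\frac{869771928}{671} \approx 1.2962 \cdot 10^{6}$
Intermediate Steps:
$Q{\left(S \right)} = \frac{-44 + S}{953 + S}$
$u = 443$ ($u = 287 + 156 = 443$)
$B{\left(N,M \right)} = M^{2} + 615 N$ ($B{\left(N,M \right)} = 615 N + M^{2} = M^{2} + 615 N$)
$\frac{B{\left(u,499 \right)}}{Q{\left(715 \right)}} = \frac{499^{2} + 615 \cdot 443}{\frac{1}{953 + 715} \left(-44 + 715\right)} = \frac{249001 + 272445}{\frac{1}{1668} \cdot 671} = \frac{521446}{\frac{1}{1668} \cdot 671} = \frac{521446}{\frac{671}{1668}} = 521446 \cdot \frac{1668}{671} = \frac{869771928}{671}$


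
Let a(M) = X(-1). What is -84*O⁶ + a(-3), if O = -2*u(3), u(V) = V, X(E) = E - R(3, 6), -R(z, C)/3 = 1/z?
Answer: -3919104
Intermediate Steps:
R(z, C) = -3/z
X(E) = 1 + E (X(E) = E - (-3)/3 = E - 1*(-1) = E + 1 = 1 + E)
a(M) = 0 (a(M) = 1 - 1 = 0)
O = -6 (O = -2*3 = -6)
-84*O⁶ + a(-3) = -84*((-6)³)² + 0 = -84*(-216)² + 0 = -84*46656 + 0 = -3919104 + 0 = -3919104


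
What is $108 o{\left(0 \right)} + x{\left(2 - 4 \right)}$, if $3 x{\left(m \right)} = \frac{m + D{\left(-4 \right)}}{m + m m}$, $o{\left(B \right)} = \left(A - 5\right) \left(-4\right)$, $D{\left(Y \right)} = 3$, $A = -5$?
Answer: $\frac{25921}{6} \approx 4320.2$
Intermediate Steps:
$o{\left(B \right)} = 40$ ($o{\left(B \right)} = \left(-5 - 5\right) \left(-4\right) = \left(-10\right) \left(-4\right) = 40$)
$x{\left(m \right)} = \frac{3 + m}{3 \left(m + m^{2}\right)}$ ($x{\left(m \right)} = \frac{\left(m + 3\right) \frac{1}{m + m m}}{3} = \frac{\left(3 + m\right) \frac{1}{m + m^{2}}}{3} = \frac{\frac{1}{m + m^{2}} \left(3 + m\right)}{3} = \frac{3 + m}{3 \left(m + m^{2}\right)}$)
$108 o{\left(0 \right)} + x{\left(2 - 4 \right)} = 108 \cdot 40 + \frac{3 + \left(2 - 4\right)}{3 \left(2 - 4\right) \left(1 + \left(2 - 4\right)\right)} = 4320 + \frac{3 + \left(2 - 4\right)}{3 \left(2 - 4\right) \left(1 + \left(2 - 4\right)\right)} = 4320 + \frac{3 - 2}{3 \left(-2\right) \left(1 - 2\right)} = 4320 + \frac{1}{3} \left(- \frac{1}{2}\right) \frac{1}{-1} \cdot 1 = 4320 + \frac{1}{3} \left(- \frac{1}{2}\right) \left(-1\right) 1 = 4320 + \frac{1}{6} = \frac{25921}{6}$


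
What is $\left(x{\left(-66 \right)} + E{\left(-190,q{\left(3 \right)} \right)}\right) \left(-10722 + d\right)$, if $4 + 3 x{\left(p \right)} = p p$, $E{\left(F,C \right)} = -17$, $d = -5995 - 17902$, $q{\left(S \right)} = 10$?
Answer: $- \frac{148896319}{3} \approx -4.9632 \cdot 10^{7}$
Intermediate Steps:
$d = -23897$
$x{\left(p \right)} = - \frac{4}{3} + \frac{p^{2}}{3}$ ($x{\left(p \right)} = - \frac{4}{3} + \frac{p p}{3} = - \frac{4}{3} + \frac{p^{2}}{3}$)
$\left(x{\left(-66 \right)} + E{\left(-190,q{\left(3 \right)} \right)}\right) \left(-10722 + d\right) = \left(\left(- \frac{4}{3} + \frac{\left(-66\right)^{2}}{3}\right) - 17\right) \left(-10722 - 23897\right) = \left(\left(- \frac{4}{3} + \frac{1}{3} \cdot 4356\right) - 17\right) \left(-34619\right) = \left(\left(- \frac{4}{3} + 1452\right) - 17\right) \left(-34619\right) = \left(\frac{4352}{3} - 17\right) \left(-34619\right) = \frac{4301}{3} \left(-34619\right) = - \frac{148896319}{3}$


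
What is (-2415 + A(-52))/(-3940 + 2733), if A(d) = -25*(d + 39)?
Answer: 2090/1207 ≈ 1.7316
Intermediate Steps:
A(d) = -975 - 25*d (A(d) = -25*(39 + d) = -975 - 25*d)
(-2415 + A(-52))/(-3940 + 2733) = (-2415 + (-975 - 25*(-52)))/(-3940 + 2733) = (-2415 + (-975 + 1300))/(-1207) = (-2415 + 325)*(-1/1207) = -2090*(-1/1207) = 2090/1207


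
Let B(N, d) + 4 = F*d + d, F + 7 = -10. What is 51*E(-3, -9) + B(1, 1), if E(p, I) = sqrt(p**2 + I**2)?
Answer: -20 + 153*sqrt(10) ≈ 463.83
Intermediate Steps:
F = -17 (F = -7 - 10 = -17)
B(N, d) = -4 - 16*d (B(N, d) = -4 + (-17*d + d) = -4 - 16*d)
E(p, I) = sqrt(I**2 + p**2)
51*E(-3, -9) + B(1, 1) = 51*sqrt((-9)**2 + (-3)**2) + (-4 - 16*1) = 51*sqrt(81 + 9) + (-4 - 16) = 51*sqrt(90) - 20 = 51*(3*sqrt(10)) - 20 = 153*sqrt(10) - 20 = -20 + 153*sqrt(10)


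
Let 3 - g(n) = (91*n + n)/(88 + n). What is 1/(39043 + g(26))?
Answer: 57/2224426 ≈ 2.5625e-5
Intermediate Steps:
g(n) = 3 - 92*n/(88 + n) (g(n) = 3 - (91*n + n)/(88 + n) = 3 - 92*n/(88 + n))
1/(39043 + g(26)) = 1/(39043 + (264 - 89*26)/(88 + 26)) = 1/(39043 + (264 - 2314)/114) = 1/(39043 + (1/114)*(-2050)) = 1/(39043 - 1025/57) = 1/(2224426/57) = 57/2224426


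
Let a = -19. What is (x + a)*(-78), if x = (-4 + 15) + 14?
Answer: -468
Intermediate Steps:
x = 25 (x = 11 + 14 = 25)
(x + a)*(-78) = (25 - 19)*(-78) = 6*(-78) = -468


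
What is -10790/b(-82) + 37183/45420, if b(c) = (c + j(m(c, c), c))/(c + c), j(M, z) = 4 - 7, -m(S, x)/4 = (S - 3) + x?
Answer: -16074050929/772140 ≈ -20818.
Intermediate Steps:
m(S, x) = 12 - 4*S - 4*x (m(S, x) = -4*((S - 3) + x) = -4*((-3 + S) + x) = -4*(-3 + S + x) = 12 - 4*S - 4*x)
j(M, z) = -3
b(c) = (-3 + c)/(2*c) (b(c) = (c - 3)/(c + c) = (-3 + c)/((2*c)) = (-3 + c)*(1/(2*c)) = (-3 + c)/(2*c))
-10790/b(-82) + 37183/45420 = -10790*(-164/(-3 - 82)) + 37183/45420 = -10790/((½)*(-1/82)*(-85)) + 37183*(1/45420) = -10790/85/164 + 37183/45420 = -10790*164/85 + 37183/45420 = -353912/17 + 37183/45420 = -16074050929/772140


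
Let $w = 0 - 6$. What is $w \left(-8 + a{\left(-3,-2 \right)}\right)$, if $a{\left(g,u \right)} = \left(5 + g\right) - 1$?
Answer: $42$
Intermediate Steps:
$w = -6$
$a{\left(g,u \right)} = 4 + g$
$w \left(-8 + a{\left(-3,-2 \right)}\right) = - 6 \left(-8 + \left(4 - 3\right)\right) = - 6 \left(-8 + 1\right) = \left(-6\right) \left(-7\right) = 42$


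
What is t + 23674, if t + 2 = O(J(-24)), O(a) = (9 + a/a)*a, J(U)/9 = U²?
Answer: 75512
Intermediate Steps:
J(U) = 9*U²
O(a) = 10*a (O(a) = (9 + 1)*a = 10*a)
t = 51838 (t = -2 + 10*(9*(-24)²) = -2 + 10*(9*576) = -2 + 10*5184 = -2 + 51840 = 51838)
t + 23674 = 51838 + 23674 = 75512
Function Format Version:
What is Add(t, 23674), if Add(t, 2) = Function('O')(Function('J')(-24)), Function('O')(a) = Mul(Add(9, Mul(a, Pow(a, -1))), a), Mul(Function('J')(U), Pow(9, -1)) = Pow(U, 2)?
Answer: 75512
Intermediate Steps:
Function('J')(U) = Mul(9, Pow(U, 2))
Function('O')(a) = Mul(10, a) (Function('O')(a) = Mul(Add(9, 1), a) = Mul(10, a))
t = 51838 (t = Add(-2, Mul(10, Mul(9, Pow(-24, 2)))) = Add(-2, Mul(10, Mul(9, 576))) = Add(-2, Mul(10, 5184)) = Add(-2, 51840) = 51838)
Add(t, 23674) = Add(51838, 23674) = 75512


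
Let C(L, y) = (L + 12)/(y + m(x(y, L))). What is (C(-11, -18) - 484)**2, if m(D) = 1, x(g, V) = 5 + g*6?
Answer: 67716441/289 ≈ 2.3431e+5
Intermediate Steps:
x(g, V) = 5 + 6*g
C(L, y) = (12 + L)/(1 + y) (C(L, y) = (L + 12)/(y + 1) = (12 + L)/(1 + y))
(C(-11, -18) - 484)**2 = ((12 - 11)/(1 - 18) - 484)**2 = (1/(-17) - 484)**2 = (-1/17*1 - 484)**2 = (-1/17 - 484)**2 = (-8229/17)**2 = 67716441/289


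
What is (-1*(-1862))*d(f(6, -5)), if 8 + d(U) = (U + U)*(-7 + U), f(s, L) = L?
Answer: 208544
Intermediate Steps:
d(U) = -8 + 2*U*(-7 + U) (d(U) = -8 + (U + U)*(-7 + U) = -8 + (2*U)*(-7 + U) = -8 + 2*U*(-7 + U))
(-1*(-1862))*d(f(6, -5)) = (-1*(-1862))*(-8 - 14*(-5) + 2*(-5)**2) = 1862*(-8 + 70 + 2*25) = 1862*(-8 + 70 + 50) = 1862*112 = 208544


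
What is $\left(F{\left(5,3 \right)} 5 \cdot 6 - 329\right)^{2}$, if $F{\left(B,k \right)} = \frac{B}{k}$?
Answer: $77841$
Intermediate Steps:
$\left(F{\left(5,3 \right)} 5 \cdot 6 - 329\right)^{2} = \left(\frac{5}{3} \cdot 5 \cdot 6 - 329\right)^{2} = \left(\frac{25}{3} \cdot 6 - 329\right)^{2} = \left(50 - 329\right)^{2} = \left(-279\right)^{2} = 77841$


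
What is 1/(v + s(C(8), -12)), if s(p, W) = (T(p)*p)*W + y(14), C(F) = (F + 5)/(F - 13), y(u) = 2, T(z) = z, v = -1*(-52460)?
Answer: 25/1309522 ≈ 1.9091e-5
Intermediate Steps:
v = 52460
C(F) = (5 + F)/(-13 + F)
s(p, W) = 2 + W*p² (s(p, W) = (p*p)*W + 2 = p²*W + 2 = W*p² + 2 = 2 + W*p²)
1/(v + s(C(8), -12)) = 1/(52460 + (2 - 12*(5 + 8)²/(-13 + 8)²)) = 1/(52460 + (2 - 12*(13/(-5))²)) = 1/(52460 + (2 - 12*(-⅕*13)²)) = 1/(52460 + (2 - 12*(-13/5)²)) = 1/(52460 + (2 - 12*169/25)) = 1/(52460 + (2 - 2028/25)) = 1/(52460 - 1978/25) = 1/(1309522/25) = 25/1309522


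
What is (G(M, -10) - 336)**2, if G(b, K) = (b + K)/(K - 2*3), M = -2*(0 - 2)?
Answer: 7209225/64 ≈ 1.1264e+5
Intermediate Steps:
M = 4 (M = -2*(-2) = 4)
G(b, K) = (K + b)/(-6 + K) (G(b, K) = (K + b)/(K - 6) = (K + b)/(-6 + K))
(G(M, -10) - 336)**2 = ((-10 + 4)/(-6 - 10) - 336)**2 = (-6/(-16) - 336)**2 = (-1/16*(-6) - 336)**2 = (3/8 - 336)**2 = (-2685/8)**2 = 7209225/64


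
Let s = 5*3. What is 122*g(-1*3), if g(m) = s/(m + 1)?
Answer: -915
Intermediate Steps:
s = 15
g(m) = 15/(1 + m) (g(m) = 15/(m + 1) = 15/(1 + m))
122*g(-1*3) = 122*(15/(1 - 1*3)) = 122*(15/(1 - 3)) = 122*(15/(-2)) = 122*(15*(-½)) = 122*(-15/2) = -915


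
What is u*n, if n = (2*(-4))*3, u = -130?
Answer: 3120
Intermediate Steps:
n = -24 (n = -8*3 = -24)
u*n = -130*(-24) = 3120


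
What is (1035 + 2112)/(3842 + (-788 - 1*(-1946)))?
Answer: 3147/5000 ≈ 0.62940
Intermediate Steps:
(1035 + 2112)/(3842 + (-788 - 1*(-1946))) = 3147/(3842 + (-788 + 1946)) = 3147/(3842 + 1158) = 3147/5000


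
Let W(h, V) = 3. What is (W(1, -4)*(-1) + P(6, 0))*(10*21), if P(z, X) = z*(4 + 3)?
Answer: 8190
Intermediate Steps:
P(z, X) = 7*z (P(z, X) = z*7 = 7*z)
(W(1, -4)*(-1) + P(6, 0))*(10*21) = (3*(-1) + 7*6)*(10*21) = (-3 + 42)*210 = 39*210 = 8190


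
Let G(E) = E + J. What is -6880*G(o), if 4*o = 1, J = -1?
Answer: 5160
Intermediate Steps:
o = ¼ (o = (¼)*1 = ¼ ≈ 0.25000)
G(E) = -1 + E (G(E) = E - 1 = -1 + E)
-6880*G(o) = -6880*(-1 + ¼) = -6880*(-¾) = 5160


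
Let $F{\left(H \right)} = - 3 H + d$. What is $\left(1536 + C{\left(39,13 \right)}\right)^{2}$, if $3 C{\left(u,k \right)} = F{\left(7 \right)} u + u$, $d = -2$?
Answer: $1562500$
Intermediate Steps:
$F{\left(H \right)} = -2 - 3 H$ ($F{\left(H \right)} = - 3 H - 2 = -2 - 3 H$)
$C{\left(u,k \right)} = - \frac{22 u}{3}$ ($C{\left(u,k \right)} = \frac{\left(-2 - 21\right) u + u}{3} = \frac{- 23 u + u}{3} = \frac{\left(-22\right) u}{3} = - \frac{22 u}{3}$)
$\left(1536 + C{\left(39,13 \right)}\right)^{2} = \left(1536 - 286\right)^{2} = 1250^{2} = 1562500$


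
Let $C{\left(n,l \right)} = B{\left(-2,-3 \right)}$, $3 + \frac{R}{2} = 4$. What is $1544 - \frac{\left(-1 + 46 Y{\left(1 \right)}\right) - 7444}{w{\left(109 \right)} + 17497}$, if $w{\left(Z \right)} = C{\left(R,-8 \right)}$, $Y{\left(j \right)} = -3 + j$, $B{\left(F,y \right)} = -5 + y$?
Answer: $\frac{27010553}{17489} \approx 1544.4$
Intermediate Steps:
$R = 2$ ($R = -6 + 2 \cdot 4 = -6 + 8 = 2$)
$C{\left(n,l \right)} = -8$ ($C{\left(n,l \right)} = -5 - 3 = -8$)
$w{\left(Z \right)} = -8$
$1544 - \frac{\left(-1 + 46 Y{\left(1 \right)}\right) - 7444}{w{\left(109 \right)} + 17497} = 1544 - \frac{\left(-1 + 46 \left(-3 + 1\right)\right) - 7444}{-8 + 17497} = 1544 - \frac{\left(-1 + 46 \left(-2\right)\right) - 7444}{17489} = 1544 - \left(\left(-1 - 92\right) - 7444\right) \frac{1}{17489} = 1544 - \left(-93 - 7444\right) \frac{1}{17489} = 1544 - \left(-7537\right) \frac{1}{17489} = 1544 - - \frac{7537}{17489} = 1544 + \frac{7537}{17489} = \frac{27010553}{17489}$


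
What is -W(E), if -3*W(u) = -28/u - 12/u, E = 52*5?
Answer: -2/39 ≈ -0.051282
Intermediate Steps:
E = 260
W(u) = 40/(3*u) (W(u) = -(-28/u - 12/u)/3 = -(-40)/(3*u) = 40/(3*u))
-W(E) = -40/(3*260) = -1*2/39 = -2/39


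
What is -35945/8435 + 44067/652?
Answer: 9950543/157132 ≈ 63.326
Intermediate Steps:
-35945/8435 + 44067/652 = -35945*1/8435 + 44067*(1/652) = -1027/241 + 44067/652 = 9950543/157132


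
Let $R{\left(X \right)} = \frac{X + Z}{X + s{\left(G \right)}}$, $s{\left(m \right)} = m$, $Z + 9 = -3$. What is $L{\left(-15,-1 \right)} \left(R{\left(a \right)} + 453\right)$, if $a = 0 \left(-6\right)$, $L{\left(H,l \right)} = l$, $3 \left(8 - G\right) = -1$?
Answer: $- \frac{11289}{25} \approx -451.56$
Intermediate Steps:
$Z = -12$ ($Z = -9 - 3 = -12$)
$G = \frac{25}{3}$ ($G = 8 - - \frac{1}{3} = 8 + \frac{1}{3} = \frac{25}{3} \approx 8.3333$)
$a = 0$
$R{\left(X \right)} = \frac{-12 + X}{\frac{25}{3} + X}$ ($R{\left(X \right)} = \frac{X - 12}{X + \frac{25}{3}} = \frac{-12 + X}{\frac{25}{3} + X}$)
$L{\left(-15,-1 \right)} \left(R{\left(a \right)} + 453\right) = - (\frac{3 \left(-12 + 0\right)}{25 + 3 \cdot 0} + 453) = - (3 \frac{1}{25 + 0} \left(-12\right) + 453) = - (3 \cdot \frac{1}{25} \left(-12\right) + 453) = - (- \frac{36}{25} + 453) = \left(-1\right) \frac{11289}{25} = - \frac{11289}{25}$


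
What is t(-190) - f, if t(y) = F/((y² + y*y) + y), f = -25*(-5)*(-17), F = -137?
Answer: 153021113/72010 ≈ 2125.0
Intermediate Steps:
f = -2125 (f = 125*(-17) = -2125)
t(y) = -137/(y + 2*y²) (t(y) = -137/((y² + y*y) + y) = -137/((y² + y²) + y) = -137/(2*y² + y) = -137/(y + 2*y²))
t(-190) - f = -137/(-190*(1 + 2*(-190))) - 1*(-2125) = -137*(-1/190)/(1 - 380) + 2125 = -137*(-1/190)/(-379) + 2125 = -137*(-1/190)*(-1/379) + 2125 = -137/72010 + 2125 = 153021113/72010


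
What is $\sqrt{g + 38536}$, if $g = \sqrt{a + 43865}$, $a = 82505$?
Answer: $\sqrt{38536 + \sqrt{126370}} \approx 197.21$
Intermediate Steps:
$g = \sqrt{126370}$ ($g = \sqrt{82505 + 43865} = \sqrt{126370} \approx 355.49$)
$\sqrt{g + 38536} = \sqrt{\sqrt{126370} + 38536} = \sqrt{38536 + \sqrt{126370}}$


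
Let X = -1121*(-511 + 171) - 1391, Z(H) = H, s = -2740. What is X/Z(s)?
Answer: -379749/2740 ≈ -138.59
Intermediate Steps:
X = 379749 (X = -1121*(-340) - 1391 = 381140 - 1391 = 379749)
X/Z(s) = 379749/(-2740) = 379749*(-1/2740) = -379749/2740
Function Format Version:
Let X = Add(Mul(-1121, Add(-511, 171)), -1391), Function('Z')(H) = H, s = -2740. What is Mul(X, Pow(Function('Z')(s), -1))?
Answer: Rational(-379749, 2740) ≈ -138.59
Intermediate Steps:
X = 379749 (X = Add(Mul(-1121, -340), -1391) = Add(381140, -1391) = 379749)
Mul(X, Pow(Function('Z')(s), -1)) = Mul(379749, Pow(-2740, -1)) = Mul(379749, Rational(-1, 2740)) = Rational(-379749, 2740)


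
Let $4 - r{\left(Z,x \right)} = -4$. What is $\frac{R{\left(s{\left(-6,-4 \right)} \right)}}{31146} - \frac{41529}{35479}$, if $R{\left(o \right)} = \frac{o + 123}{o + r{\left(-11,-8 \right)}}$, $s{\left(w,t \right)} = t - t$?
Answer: $- \frac{3447777985}{2946743824} \approx -1.17$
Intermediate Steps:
$s{\left(w,t \right)} = 0$
$r{\left(Z,x \right)} = 8$ ($r{\left(Z,x \right)} = 4 - -4 = 4 + 4 = 8$)
$R{\left(o \right)} = \frac{123 + o}{8 + o}$ ($R{\left(o \right)} = \frac{o + 123}{o + 8} = \frac{123 + o}{8 + o}$)
$\frac{R{\left(s{\left(-6,-4 \right)} \right)}}{31146} - \frac{41529}{35479} = \frac{\frac{1}{8 + 0} \left(123 + 0\right)}{31146} - \frac{41529}{35479} = \frac{1}{8} \cdot 123 \cdot \frac{1}{31146} - \frac{41529}{35479} = \frac{123}{8} \cdot \frac{1}{31146} - \frac{41529}{35479} = \frac{41}{83056} - \frac{41529}{35479} = - \frac{3447777985}{2946743824}$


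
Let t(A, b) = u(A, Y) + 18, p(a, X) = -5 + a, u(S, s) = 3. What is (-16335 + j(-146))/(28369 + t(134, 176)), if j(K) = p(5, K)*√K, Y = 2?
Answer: -3267/5678 ≈ -0.57538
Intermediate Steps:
t(A, b) = 21 (t(A, b) = 3 + 18 = 21)
j(K) = 0 (j(K) = (-5 + 5)*√K = 0*√K = 0)
(-16335 + j(-146))/(28369 + t(134, 176)) = (-16335 + 0)/(28369 + 21) = -16335/28390 = -16335*1/28390 = -3267/5678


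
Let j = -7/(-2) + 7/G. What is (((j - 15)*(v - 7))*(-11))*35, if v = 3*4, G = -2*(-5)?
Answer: 20790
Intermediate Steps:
G = 10
v = 12
j = 21/5 (j = -7/(-2) + 7/10 = -7*(-½) + 7*(⅒) = 7/2 + 7/10 = 21/5 ≈ 4.2000)
(((j - 15)*(v - 7))*(-11))*35 = (((21/5 - 15)*(12 - 7))*(-11))*35 = (-54/5*5*(-11))*35 = -54*(-11)*35 = 594*35 = 20790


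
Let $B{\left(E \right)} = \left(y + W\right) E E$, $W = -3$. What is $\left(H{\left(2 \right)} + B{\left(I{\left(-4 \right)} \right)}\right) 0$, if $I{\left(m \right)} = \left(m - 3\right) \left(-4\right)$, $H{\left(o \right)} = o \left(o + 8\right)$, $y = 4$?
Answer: $0$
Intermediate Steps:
$H{\left(o \right)} = o \left(8 + o\right)$
$I{\left(m \right)} = 12 - 4 m$ ($I{\left(m \right)} = \left(-3 + m\right) \left(-4\right) = 12 - 4 m$)
$B{\left(E \right)} = E^{2}$ ($B{\left(E \right)} = \left(4 - 3\right) E E = 1 E^{2} = E^{2}$)
$\left(H{\left(2 \right)} + B{\left(I{\left(-4 \right)} \right)}\right) 0 = \left(2 \left(8 + 2\right) + \left(12 - -16\right)^{2}\right) 0 = \left(2 \cdot 10 + \left(12 + 16\right)^{2}\right) 0 = \left(20 + 28^{2}\right) 0 = \left(20 + 784\right) 0 = 804 \cdot 0 = 0$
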